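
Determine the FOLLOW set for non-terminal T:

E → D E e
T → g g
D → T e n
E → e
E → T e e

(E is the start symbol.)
To compute FOLLOW(T), find every occurrence of T on a right-hand side N → α T β: add FIRST(β) \ {ε}, and if β is empty or nullable also add FOLLOW(N). Iterate to a fixed point.

In D → T e n: T is followed by e n, add FIRST(e n) \ {ε} = { 'e' }
In E → T e e: T is followed by e e, add FIRST(e e) \ {ε} = { 'e' }

Taking the union: FOLLOW(T) = { 'e' }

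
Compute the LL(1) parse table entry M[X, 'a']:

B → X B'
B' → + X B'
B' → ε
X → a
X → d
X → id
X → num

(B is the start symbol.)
To find M[X, 'a'], we find productions for X where 'a' is in the predict set (PREDICT(N → α) = (FIRST(α) \ {ε}) ∪ (FOLLOW(N) if α ⇒* ε)).

X → a: PREDICT = { 'a' }
  'a' is in predict set, so this production goes in M[X, 'a']
X → d: PREDICT = { 'd' }
X → id: PREDICT = { 'id' }
X → num: PREDICT = { 'num' }

M[X, 'a'] = X → a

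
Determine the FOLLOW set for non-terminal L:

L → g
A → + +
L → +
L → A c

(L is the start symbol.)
{ $ }

To compute FOLLOW(L), find every occurrence of L on a right-hand side N → α L β: add FIRST(β) \ {ε}, and if β is empty or nullable also add FOLLOW(N). Iterate to a fixed point.

L is the start symbol, so $ ∈ FOLLOW(L).
L does not occur on any right-hand side.

Taking the union: FOLLOW(L) = { $ }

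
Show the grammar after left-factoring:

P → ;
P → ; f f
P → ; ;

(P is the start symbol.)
P → ; P'
P' → ε
P' → f f
P' → ;

Left-factoring transforms A → αβ₁ | αβ₂ into A → αA' and A' → β₁ | β₂
(α is the longest common prefix among the alternatives). Repeat until
no nonterminal has two alternatives with a common prefix.

Round 1: P has alternatives sharing prefix ';'. Introduce P': P → ; P'
  Add: P' → ε
  Add: P' → f f
  Add: P' → ;

No remaining common prefixes — done.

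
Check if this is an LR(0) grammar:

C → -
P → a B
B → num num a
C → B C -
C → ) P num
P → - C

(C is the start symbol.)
Yes, the grammar is LR(0)

Augment with C' → C and build the canonical LR(0) collection (I0 = CLOSURE({[C' → . C]}), then GOTO on every symbol after a dot until no new states appear). It has 16 states:
  I0: { [B → . num num a], [C → . ) P num], [C → . -], [C → . B C -], [C' → . C] }  — shift
  I1: { [C → ) . P num], [P → . - C], [P → . a B] }  — shift
  I2: { [C → - .] }  — reduce
  I3: { [B → . num num a], [C → . ) P num], [C → . -], [C → . B C -], [C → B . C -] }  — shift
  I4: { [C' → C .] }  — accept
  I5: { [B → num . num a] }  — shift
  I6: { [B → num num . a] }  — shift
  I7: { [B → num num a .] }  — reduce
  I8: { [C → B C . -] }  — shift
  I9: { [C → B C - .] }  — reduce
  I10: { [B → . num num a], [C → . ) P num], [C → . -], [C → . B C -], [P → - . C] }  — shift
  I11: { [C → ) P . num] }  — shift
  I12: { [B → . num num a], [P → a . B] }  — shift
  I13: { [P → a B .] }  — reduce
  I14: { [C → ) P num .] }  — reduce
  I15: { [P → - C .] }  — reduce

Every state is either a pure shift/goto state or contains exactly one complete item and nothing to shift — no conflicts. The grammar is LR(0).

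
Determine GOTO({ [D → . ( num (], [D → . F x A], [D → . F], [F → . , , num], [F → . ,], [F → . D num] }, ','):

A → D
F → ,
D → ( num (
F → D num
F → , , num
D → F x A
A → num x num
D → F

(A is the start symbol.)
GOTO(I, ',') = CLOSURE({ [A → αX.β] : [A → α.Xβ] ∈ I, X = ',' })

Items with dot before ',', with the dot advanced:
  [F → . ,] → [F → , .]
  [F → . , , num] → [F → , . , num]
Closure adds nothing (no advanced item has the dot before a non-terminal).

GOTO = { [F → , . , num], [F → , .] }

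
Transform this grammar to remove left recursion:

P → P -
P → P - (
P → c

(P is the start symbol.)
P is directly left-recursive. The standard transformation for
  A → A α₁ | ... | A α_m | β₁ | ... | β_n
is
  A  → β₁ A' | ... | β_n A'
  A' → α₁ A' | ... | α_m A' | ε

P → c becomes P → c P'
P → P - becomes P' → - P'
P → P - ( becomes P' → - ( P'
Add P' → ε

Resulting grammar:
P → c P'
P' → - P'
P' → - ( P'
P' → ε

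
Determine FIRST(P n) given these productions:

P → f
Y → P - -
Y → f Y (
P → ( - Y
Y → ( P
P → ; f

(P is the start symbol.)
FIRST sets of the non-terminals involved (from the grammar, by fixed-point iteration):
  FIRST(P) = { '(', ';', 'f' }

To compute FIRST(P n), process the symbols left to right:
Symbol P is a non-terminal. Add FIRST(P) \ {ε} = { '(', ';', 'f' }
P is not nullable (ε ∉ FIRST(P)), so stop here.
FIRST(P n) = { '(', ';', 'f' }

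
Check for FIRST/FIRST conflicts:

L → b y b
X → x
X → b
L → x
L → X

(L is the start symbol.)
FIRST sets of the non-terminals at (or reachable through a nullable prefix from) the front of some alternative:
  FIRST(X) = { 'b', 'x' }

Productions for L:
  L → b y b: FIRST = { 'b' }
  L → x: FIRST = { 'x' }
  L → X: FIRST = { 'b', 'x' }
Productions for X:
  X → x: FIRST = { 'x' }
  X → b: FIRST = { 'b' }

Conflict for L: L → b y b and L → X
  Overlap: { 'b' }
Conflict for L: L → x and L → X
  Overlap: { 'x' }

Answer: Yes. L → b y b / L → X on { 'b' }; L → x / L → X on { 'x' }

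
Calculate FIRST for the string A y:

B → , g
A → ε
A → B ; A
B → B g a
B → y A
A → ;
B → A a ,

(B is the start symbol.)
FIRST sets of the non-terminals involved (from the grammar, by fixed-point iteration):
  FIRST(A) = { ',', ';', 'a', 'y', ε }

To compute FIRST(A y), process the symbols left to right:
Symbol A is a non-terminal. Add FIRST(A) \ {ε} = { ',', ';', 'a', 'y' }
A is nullable (ε ∈ FIRST(A)), continue to the next symbol.
Symbol y is a terminal. Add 'y' and stop.
FIRST(A y) = { ',', ';', 'a', 'y' }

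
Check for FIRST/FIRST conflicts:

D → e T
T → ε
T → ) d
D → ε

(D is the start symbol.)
A FIRST/FIRST conflict occurs when two productions N → α and N → β for the same non-terminal have FIRST(α) ∩ FIRST(β) ≠ ∅ (with ε ∈ FIRST of a nullable right-hand side, so two nullable alternatives also conflict).

Productions for D:
  D → e T: FIRST = { 'e' }
  D → ε: FIRST = { ε }
Productions for T:
  T → ε: FIRST = { ε }
  T → ) d: FIRST = { ')' }

All alternatives of each non-terminal have pairwise disjoint FIRST sets.

Answer: No FIRST/FIRST conflicts.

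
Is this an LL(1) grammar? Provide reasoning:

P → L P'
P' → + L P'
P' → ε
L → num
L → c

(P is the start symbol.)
A grammar is LL(1) if for each non-terminal N with multiple productions, the predict sets of those productions are pairwise disjoint, where PREDICT(N → α) = (FIRST(α) \ {ε}) ∪ (FOLLOW(N) if α ⇒* ε).

Relevant sets:
  FOLLOW(P') = { $ }

For P':
  PREDICT(P' → '+' L P') = { '+' }
  PREDICT(P' → ε) = { $ }
For L:
  PREDICT(L → num) = { 'num' }
  PREDICT(L → c) = { 'c' }
P has a single production, so nothing to check there.

All predict sets are disjoint. The grammar IS LL(1).

Answer: Yes, the grammar is LL(1).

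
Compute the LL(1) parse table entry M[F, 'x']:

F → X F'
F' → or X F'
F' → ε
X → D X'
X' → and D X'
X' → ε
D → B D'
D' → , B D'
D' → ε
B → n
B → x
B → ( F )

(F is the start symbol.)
F → X F'

To find M[F, 'x'], we find productions for F where 'x' is in the predict set (PREDICT(N → α) = (FIRST(α) \ {ε}) ∪ (FOLLOW(N) if α ⇒* ε)).

Relevant sets:
  FIRST(X) = { '(', 'n', 'x' }

F → X F': PREDICT = { '(', 'n', 'x' }
  'x' is in predict set, so this production goes in M[F, 'x']

M[F, 'x'] = F → X F'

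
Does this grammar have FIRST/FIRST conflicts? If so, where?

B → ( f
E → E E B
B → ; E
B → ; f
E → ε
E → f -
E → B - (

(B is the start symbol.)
Yes. B → ';' E / B → ';' f on { ';' }; E → E E B / E → f '-' on { 'f' }; E → E E B / E → B '-' '(' on { '(', ';' }

A FIRST/FIRST conflict occurs when two productions N → α and N → β for the same non-terminal have FIRST(α) ∩ FIRST(β) ≠ ∅ (with ε ∈ FIRST of a nullable right-hand side, so two nullable alternatives also conflict).

FIRST sets of the non-terminals at (or reachable through a nullable prefix from) the front of some alternative:
  FIRST(E) = { '(', ';', 'f', ε }
  FIRST(B) = { '(', ';' }

Productions for B:
  B → ( f: FIRST = { '(' }
  B → ; E: FIRST = { ';' }
  B → ; f: FIRST = { ';' }
Productions for E:
  E → E E B: FIRST = { '(', ';', 'f' }
  E → ε: FIRST = { ε }
  E → f -: FIRST = { 'f' }
  E → B - (: FIRST = { '(', ';' }

Conflict for B: B → ; E and B → ; f
  Overlap: { ';' }
Conflict for E: E → E E B and E → f -
  Overlap: { 'f' }
Conflict for E: E → E E B and E → B - (
  Overlap: { '(', ';' }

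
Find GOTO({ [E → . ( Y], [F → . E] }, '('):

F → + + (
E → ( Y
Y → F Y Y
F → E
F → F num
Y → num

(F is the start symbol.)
{ [E → ( . Y], [E → . ( Y], [F → . + + (], [F → . E], [F → . F num], [Y → . F Y Y], [Y → . num] }

GOTO(I, '(') = CLOSURE({ [A → αX.β] : [A → α.Xβ] ∈ I, X = '(' })

Items with dot before '(', with the dot advanced:
  [E → . ( Y] → [E → ( . Y]
Closure of the advanced items:
  [E → ( . Y] has the dot before Y: add [Y → . F Y Y], [Y → . num]
  [Y → . F Y Y] has the dot before F: add [F → . + + (], [F → . E], [F → . F num]
  [F → . E] has the dot before E: add [E → . ( Y]

GOTO = { [E → ( . Y], [E → . ( Y], [F → . + + (], [F → . E], [F → . F num], [Y → . F Y Y], [Y → . num] }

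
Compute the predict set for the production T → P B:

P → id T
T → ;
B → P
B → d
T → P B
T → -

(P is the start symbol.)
{ 'id' }

PREDICT(T → P B) = (FIRST(RHS) \ {ε}) ∪ (FOLLOW(T) if ε ∈ FIRST(RHS), i.e. RHS ⇒* ε)
FIRST(P) = { 'id' }
FIRST(P B) = { 'id' }
ε ∉ FIRST(P B), so FOLLOW(T) is not added.
PREDICT(T → P B) = { 'id' }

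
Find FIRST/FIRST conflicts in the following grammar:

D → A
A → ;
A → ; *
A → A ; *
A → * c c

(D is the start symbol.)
Yes. A → ';' / A → ';' '*' on { ';' }; A → ';' / A → A ';' '*' on { ';' }; A → ';' '*' / A → A ';' '*' on { ';' }; A → A ';' '*' / A → '*' c c on { '*' }

FIRST sets of the non-terminals at (or reachable through a nullable prefix from) the front of some alternative:
  FIRST(A) = { '*', ';' }

Productions for A:
  A → ;: FIRST = { ';' }
  A → ; *: FIRST = { ';' }
  A → A ; *: FIRST = { '*', ';' }
  A → * c c: FIRST = { '*' }
D has only one production, so no FIRST/FIRST conflict is possible there.

Conflict for A: A → ; and A → ; *
  Overlap: { ';' }
Conflict for A: A → ; and A → A ; *
  Overlap: { ';' }
Conflict for A: A → ; * and A → A ; *
  Overlap: { ';' }
Conflict for A: A → A ; * and A → * c c
  Overlap: { '*' }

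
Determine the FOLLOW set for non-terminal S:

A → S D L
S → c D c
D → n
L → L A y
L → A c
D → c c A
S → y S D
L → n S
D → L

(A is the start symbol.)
{ $, 'c', 'n', 'y' }

To compute FOLLOW(S), find every occurrence of S on a right-hand side N → α S β: add FIRST(β) \ {ε}, and if β is empty or nullable also add FOLLOW(N). Iterate to a fixed point.

In A → S D L: S is followed by D L, add FIRST(D L) \ {ε} = { 'c', 'n', 'y' }
In S → y S D: S is followed by D, add FIRST(D) \ {ε} = { 'c', 'n', 'y' }
In L → n S: S is at the end, add FOLLOW(L)

The FOLLOW sets referred to above (computed the same way, to a fixed point):
  FOLLOW(L) = { $, 'c', 'n', 'y' }

Taking the union: FOLLOW(S) = { $, 'c', 'n', 'y' }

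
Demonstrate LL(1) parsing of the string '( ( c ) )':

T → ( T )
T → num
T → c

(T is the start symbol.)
LL(1) parsing maintains a stack (initially the start symbol over $) and the input. At each step: if the stack top is a terminal, match it against the current input token; if it is a non-terminal N, replace it with the RHS of M[N, lookahead] (the unique production whose predict set contains the lookahead).

Stack is shown with the top on the left.

Stack      Input        Action
------------------------------
T $        ( ( c ) ) $  output T → ( T )
( T ) $    ( ( c ) ) $  match '('
T ) $      ( c ) ) $    output T → ( T )
( T ) ) $  ( c ) ) $    match '('
T ) ) $    c ) ) $      output T → c
c ) ) $    c ) ) $      match 'c'
) ) $      ) ) $        match ')'
) $        ) $          match ')'
$          $            accept

The string is accepted.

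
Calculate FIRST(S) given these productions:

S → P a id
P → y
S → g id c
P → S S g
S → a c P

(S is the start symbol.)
To compute FIRST(S), examine every production with S on the left-hand side, reading each right-hand side left to right until a non-nullable symbol is reached.

FIRST sets of the other non-terminals involved (by the same procedure, iterated to a fixed point):
  FIRST(P) = { 'a', 'g', 'y' }

From S → P a id:
  - P is a non-terminal: add FIRST(P) \ {ε} = { 'a', 'g', 'y' }
    P is not nullable, so stop
From S → g id c:
  - g is a terminal: add 'g' and stop
From S → a c P:
  - a is a terminal: add 'a' and stop

Collecting: FIRST(S) = { 'a', 'g', 'y' }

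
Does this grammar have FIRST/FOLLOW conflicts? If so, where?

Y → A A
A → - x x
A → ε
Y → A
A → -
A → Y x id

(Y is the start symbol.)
Yes. Y → A A with FOLLOW(Y) on { 'x' }; Y → A with FOLLOW(Y) on { 'x' }; A → '-' x x with FOLLOW(A) on { '-' }; A → '-' with FOLLOW(A) on { '-' }; A → Y x id with FOLLOW(A) on { '-', 'x' }

Nullable non-terminals: A, Y.
FIRST sets used below: FIRST(Y) = { '-', 'x', ε }, FIRST(A) = { '-', 'x', ε }

A: nullable alternative(s) A → ε; FOLLOW(A) = { $, '-', 'x' }
  A → - x x: FIRST \ {ε} = { '-' } — overlaps FOLLOW(A) on { '-' }: CONFLICT
  A → ε: FIRST \ {ε} = { } — this is the only nullable alternative, skip
  A → -: FIRST \ {ε} = { '-' } — overlaps FOLLOW(A) on { '-' }: CONFLICT
  A → Y x id: FIRST \ {ε} = { '-', 'x' } — overlaps FOLLOW(A) on { '-', 'x' }: CONFLICT

Y: nullable alternative(s) Y → A A, Y → A; FOLLOW(Y) = { $, 'x' }
  Y → A A: FIRST \ {ε} = { '-', 'x' } — overlaps FOLLOW(Y) on { 'x' }: CONFLICT
  Y → A: FIRST \ {ε} = { '-', 'x' } — overlaps FOLLOW(Y) on { 'x' }: CONFLICT

So the grammar has 5 FIRST/FOLLOW conflicts (marked CONFLICT above).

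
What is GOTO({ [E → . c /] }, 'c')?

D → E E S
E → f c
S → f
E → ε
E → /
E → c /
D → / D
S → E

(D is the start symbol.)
GOTO(I, 'c') = CLOSURE({ [A → αX.β] : [A → α.Xβ] ∈ I, X = 'c' })

Items with dot before 'c', with the dot advanced:
  [E → . c /] → [E → c . /]
Closure adds nothing (no advanced item has the dot before a non-terminal).

GOTO = { [E → c . /] }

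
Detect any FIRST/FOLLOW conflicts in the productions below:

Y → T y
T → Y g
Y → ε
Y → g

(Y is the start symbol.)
A FIRST/FOLLOW conflict occurs when a non-terminal N has a nullable alternative N → β (β ⇒* ε) and another alternative N → α with FIRST(α) ∩ FOLLOW(N) ≠ ∅: on such a lookahead the parser cannot decide between expanding α and letting N vanish via β.

Nullable non-terminals: Y.
FIRST sets used below: FIRST(T) = { 'g' }

Y: nullable alternative(s) Y → ε; FOLLOW(Y) = { $, 'g' }
  Y → T y: FIRST \ {ε} = { 'g' } — overlaps FOLLOW(Y) on { 'g' }: CONFLICT
  Y → ε: FIRST \ {ε} = { } — this is the only nullable alternative, skip
  Y → g: FIRST \ {ε} = { 'g' } — overlaps FOLLOW(Y) on { 'g' }: CONFLICT

T has no nullable alternative, so no FIRST/FOLLOW check is needed there.

So the grammar has 2 FIRST/FOLLOW conflicts (marked CONFLICT above).

Answer: Yes. Y → T y with FOLLOW(Y) on { 'g' }; Y → g with FOLLOW(Y) on { 'g' }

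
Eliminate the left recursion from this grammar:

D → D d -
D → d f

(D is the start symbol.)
D → d f D'
D' → d - D'
D' → ε

D is directly left-recursive. The standard transformation for
  A → A α₁ | ... | A α_m | β₁ | ... | β_n
is
  A  → β₁ A' | ... | β_n A'
  A' → α₁ A' | ... | α_m A' | ε

D → d f becomes D → d f D'
D → D d - becomes D' → d - D'
Add D' → ε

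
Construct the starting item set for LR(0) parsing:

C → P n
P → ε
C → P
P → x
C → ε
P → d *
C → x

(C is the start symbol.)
First, augment the grammar with C' → C
I₀ = CLOSURE({ [C' → . C] }):
  [C' → . C] has the dot before C: add [C → . P n], [C → . P], [C → .], [C → . x]
  [C → . P n] has the dot before P: add [P → .], [P → . x], [P → . d *]
No further items can be added.

I₀ = { [C → . P n], [C → . P], [C → . x], [C → .], [C' → . C], [P → . d *], [P → . x], [P → .] }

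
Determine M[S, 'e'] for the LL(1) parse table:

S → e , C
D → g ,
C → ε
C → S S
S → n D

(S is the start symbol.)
S → e , C

To find M[S, 'e'], we find productions for S where 'e' is in the predict set (PREDICT(N → α) = (FIRST(α) \ {ε}) ∪ (FOLLOW(N) if α ⇒* ε)).

S → e , C: PREDICT = { 'e' }
  'e' is in predict set, so this production goes in M[S, 'e']
S → n D: PREDICT = { 'n' }

M[S, 'e'] = S → e , C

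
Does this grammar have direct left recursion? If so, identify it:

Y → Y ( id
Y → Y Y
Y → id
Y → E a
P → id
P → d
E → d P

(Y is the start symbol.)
Y → Y ( id: LEFT RECURSIVE (starts with Y)
Y → Y Y: LEFT RECURSIVE (starts with Y)
Y → id: starts with id
Y → E a: starts with E
P → id: starts with id
P → d: starts with d
E → d P: starts with d

The grammar has direct left recursion on: Y.

Answer: Yes, Y is left-recursive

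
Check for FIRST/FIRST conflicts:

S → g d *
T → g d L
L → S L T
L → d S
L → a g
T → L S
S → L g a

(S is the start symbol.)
Yes. S → g d '*' / S → L g a on { 'g' }; T → g d L / T → L S on { 'g' }; L → S L T / L → d S on { 'd' }; L → S L T / L → a g on { 'a' }

FIRST sets of the non-terminals at (or reachable through a nullable prefix from) the front of some alternative:
  FIRST(L) = { 'a', 'd', 'g' }
  FIRST(S) = { 'a', 'd', 'g' }

Productions for S:
  S → g d *: FIRST = { 'g' }
  S → L g a: FIRST = { 'a', 'd', 'g' }
Productions for T:
  T → g d L: FIRST = { 'g' }
  T → L S: FIRST = { 'a', 'd', 'g' }
Productions for L:
  L → S L T: FIRST = { 'a', 'd', 'g' }
  L → d S: FIRST = { 'd' }
  L → a g: FIRST = { 'a' }

Conflict for S: S → g d * and S → L g a
  Overlap: { 'g' }
Conflict for T: T → g d L and T → L S
  Overlap: { 'g' }
Conflict for L: L → S L T and L → d S
  Overlap: { 'd' }
Conflict for L: L → S L T and L → a g
  Overlap: { 'a' }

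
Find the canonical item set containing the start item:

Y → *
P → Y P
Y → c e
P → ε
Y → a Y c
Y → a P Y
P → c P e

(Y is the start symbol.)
{ [Y → . *], [Y → . a P Y], [Y → . a Y c], [Y → . c e], [Y' → . Y] }

First, augment the grammar with Y' → Y
I₀ = CLOSURE({ [Y' → . Y] }):
  [Y' → . Y] has the dot before Y: add [Y → . *], [Y → . c e], [Y → . a Y c], [Y → . a P Y]
No further items can be added.

I₀ = { [Y → . *], [Y → . a P Y], [Y → . a Y c], [Y → . c e], [Y' → . Y] }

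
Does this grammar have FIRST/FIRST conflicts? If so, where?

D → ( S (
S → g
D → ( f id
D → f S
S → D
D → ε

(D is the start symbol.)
A FIRST/FIRST conflict occurs when two productions N → α and N → β for the same non-terminal have FIRST(α) ∩ FIRST(β) ≠ ∅ (with ε ∈ FIRST of a nullable right-hand side, so two nullable alternatives also conflict).

FIRST sets of the non-terminals at (or reachable through a nullable prefix from) the front of some alternative:
  FIRST(D) = { '(', 'f', ε }

Productions for D:
  D → ( S (: FIRST = { '(' }
  D → ( f id: FIRST = { '(' }
  D → f S: FIRST = { 'f' }
  D → ε: FIRST = { ε }
Productions for S:
  S → g: FIRST = { 'g' }
  S → D: FIRST = { '(', 'f', ε }

Conflict for D: D → ( S ( and D → ( f id
  Overlap: { '(' }

Answer: Yes. D → '(' S '(' / D → '(' f id on { '(' }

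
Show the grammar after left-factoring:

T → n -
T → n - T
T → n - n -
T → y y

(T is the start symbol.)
T → n - T'
T' → ε
T' → T
T' → n -
T → y y

Left-factoring transforms A → αβ₁ | αβ₂ into A → αA' and A' → β₁ | β₂
(α is the longest common prefix among the alternatives). Repeat until
no nonterminal has two alternatives with a common prefix.

Round 1: T has alternatives sharing prefix 'n -'. Introduce T': T → n - T'
  Add: T' → ε
  Add: T' → T
  Add: T' → n -

No remaining common prefixes — done.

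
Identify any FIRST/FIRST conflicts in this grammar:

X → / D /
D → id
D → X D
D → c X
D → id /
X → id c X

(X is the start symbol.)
Yes. D → id / D → X D on { 'id' }; D → id / D → id '/' on { 'id' }; D → X D / D → id '/' on { 'id' }

FIRST sets of the non-terminals at (or reachable through a nullable prefix from) the front of some alternative:
  FIRST(X) = { '/', 'id' }

Productions for X:
  X → / D /: FIRST = { '/' }
  X → id c X: FIRST = { 'id' }
Productions for D:
  D → id: FIRST = { 'id' }
  D → X D: FIRST = { '/', 'id' }
  D → c X: FIRST = { 'c' }
  D → id /: FIRST = { 'id' }

Conflict for D: D → id and D → X D
  Overlap: { 'id' }
Conflict for D: D → id and D → id /
  Overlap: { 'id' }
Conflict for D: D → X D and D → id /
  Overlap: { 'id' }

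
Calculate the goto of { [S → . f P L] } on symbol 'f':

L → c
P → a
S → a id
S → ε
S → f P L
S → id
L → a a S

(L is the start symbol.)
GOTO(I, 'f') = CLOSURE({ [A → αX.β] : [A → α.Xβ] ∈ I, X = 'f' })

Items with dot before 'f', with the dot advanced:
  [S → . f P L] → [S → f . P L]
Closure of the advanced items:
  [S → f . P L] has the dot before P: add [P → . a]

GOTO = { [P → . a], [S → f . P L] }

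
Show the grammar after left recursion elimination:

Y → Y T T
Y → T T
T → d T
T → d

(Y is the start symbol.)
Y → T T Y'
Y' → T T Y'
Y' → ε
T → d T
T → d

Y is directly left-recursive. The standard transformation for
  A → A α₁ | ... | A α_m | β₁ | ... | β_n
is
  A  → β₁ A' | ... | β_n A'
  A' → α₁ A' | ... | α_m A' | ε

Y → T T becomes Y → T T Y'
Y → Y T T becomes Y' → T T Y'
Add Y' → ε

Productions for other non-terminals are unchanged:
  T → d T
  T → d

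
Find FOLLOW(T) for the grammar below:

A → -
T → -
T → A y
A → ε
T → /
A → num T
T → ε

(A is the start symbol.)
{ $, 'y' }

In A → num T: T is at the end, add FOLLOW(A)

The FOLLOW sets referred to above (computed the same way, to a fixed point):
  FOLLOW(A) = { $, 'y' }

Taking the union: FOLLOW(T) = { $, 'y' }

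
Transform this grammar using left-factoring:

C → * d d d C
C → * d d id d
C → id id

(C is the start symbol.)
Left-factoring transforms A → αβ₁ | αβ₂ into A → αA' and A' → β₁ | β₂
(α is the longest common prefix among the alternatives). Repeat until
no nonterminal has two alternatives with a common prefix.

Round 1: C has alternatives sharing prefix '* d d'. Introduce C': C → * d d C'
  Add: C' → d C
  Add: C' → id d

No remaining common prefixes — done.

Resulting grammar:
C → * d d C'
C' → d C
C' → id d
C → id id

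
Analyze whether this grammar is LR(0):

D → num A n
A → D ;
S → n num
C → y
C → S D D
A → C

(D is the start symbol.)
A grammar is LR(0) if no state in the canonical LR(0) collection has:
  - both a shift item (dot before a terminal) and a complete item (shift-reduce conflict), or
  - two or more complete items (reduce-reduce conflict; the accept item [D' → D .] counts as a complete item here).

Augment with D' → D and build the canonical LR(0) collection (I0 = CLOSURE({[D' → . D]}), then GOTO on every symbol after a dot until no new states appear). It has 14 states:
  I0: { [D → . num A n], [D' → . D] }  — shift
  I1: { [D' → D .] }  — accept
  I2: { [A → . C], [A → . D ;], [C → . S D D], [C → . y], [D → . num A n], [D → num . A n], [S → . n num] }  — shift
  I3: { [D → num A . n] }  — shift
  I4: { [A → C .] }  — reduce
  I5: { [A → D . ;] }  — shift
  I6: { [C → S . D D], [D → . num A n] }  — shift
  I7: { [S → n . num] }  — shift
  I8: { [C → y .] }  — reduce
  I9: { [S → n num .] }  — reduce
  I10: { [C → S D . D], [D → . num A n] }  — shift
  I11: { [C → S D D .] }  — reduce
  I12: { [A → D ; .] }  — reduce
  I13: { [D → num A n .] }  — reduce

Every state is either a pure shift/goto state or contains exactly one complete item and nothing to shift — no conflicts. The grammar is LR(0).

Answer: Yes, the grammar is LR(0)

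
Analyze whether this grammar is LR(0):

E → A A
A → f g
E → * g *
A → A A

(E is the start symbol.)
Augment with E' → E and build the canonical LR(0) collection (I0 = CLOSURE({[E' → . E]}), then GOTO on every symbol after a dot until no new states appear). It has 10 states:
  I0: { [A → . A A], [A → . f g], [E → . * g *], [E → . A A], [E' → . E] }  — shift
  I1: { [E → * . g *] }  — shift
  I2: { [A → . A A], [A → . f g], [A → A . A], [E → A . A] }  — shift
  I3: { [E' → E .] }  — accept
  I4: { [A → f . g] }  — shift
  I5: { [A → f g .] }  — reduce
  I6: { [A → . A A], [A → . f g], [A → A . A], [A → A A .], [E → A A .] }  — shift, 2 reduces
  I7: { [A → . A A], [A → . f g], [A → A . A], [A → A A .] }  — shift, reduce
  I8: { [E → * g . *] }  — shift
  I9: { [E → * g * .] }  — reduce

Conflict in state I6:
  Shift-reduce conflict between [A → A A .] and [A → . f g]
So the grammar is NOT LR(0).

Answer: No. Shift-reduce conflict between [A → A A .] and [A → . f g]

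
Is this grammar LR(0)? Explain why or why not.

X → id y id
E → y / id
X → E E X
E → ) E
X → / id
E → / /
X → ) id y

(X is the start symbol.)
A grammar is LR(0) if no state in the canonical LR(0) collection has:
  - both a shift item (dot before a terminal) and a complete item (shift-reduce conflict), or
  - two or more complete items (reduce-reduce conflict; the accept item [X' → X .] counts as a complete item here).

Augment with X' → X and build the canonical LR(0) collection (I0 = CLOSURE({[X' → . X]}), then GOTO on every symbol after a dot until no new states appear). It has 20 states:
  I0: { [E → . ) E], [E → . / /], [E → . y / id], [X → . ) id y], [X → . / id], [X → . E E X], [X → . id y id], [X' → . X] }  — shift
  I1: { [E → ) . E], [E → . ) E], [E → . / /], [E → . y / id], [X → ) . id y] }  — shift
  I2: { [E → / . /], [X → / . id] }  — shift
  I3: { [E → . ) E], [E → . / /], [E → . y / id], [X → E . E X] }  — shift
  I4: { [X' → X .] }  — accept
  I5: { [X → id . y id] }  — shift
  I6: { [E → y . / id] }  — shift
  I7: { [E → y / . id] }  — shift
  I8: { [E → y / id .] }  — reduce
  I9: { [X → id y . id] }  — shift
  I10: { [X → id y id .] }  — reduce
  I11: { [E → ) . E], [E → . ) E], [E → . / /], [E → . y / id] }  — shift
  I12: { [E → / . /] }  — shift
  I13: { [E → . ) E], [E → . / /], [E → . y / id], [X → . ) id y], [X → . / id], [X → . E E X], [X → . id y id], [X → E E . X] }  — shift
  I14: { [X → E E X .] }  — reduce
  I15: { [E → / / .] }  — reduce
  I16: { [E → ) E .] }  — reduce
  I17: { [X → / id .] }  — reduce
  I18: { [X → ) id . y] }  — shift
  I19: { [X → ) id y .] }  — reduce

Every state is either a pure shift/goto state or contains exactly one complete item and nothing to shift — no conflicts. The grammar is LR(0).

Answer: Yes, the grammar is LR(0)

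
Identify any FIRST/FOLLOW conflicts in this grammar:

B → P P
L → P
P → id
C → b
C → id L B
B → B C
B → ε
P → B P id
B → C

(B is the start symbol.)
Yes. B → P P with FOLLOW(B) on { 'b', 'id' }; B → B C with FOLLOW(B) on { 'b', 'id' }; B → C with FOLLOW(B) on { 'b', 'id' }

A FIRST/FOLLOW conflict occurs when a non-terminal N has a nullable alternative N → β (β ⇒* ε) and another alternative N → α with FIRST(α) ∩ FOLLOW(N) ≠ ∅: on such a lookahead the parser cannot decide between expanding α and letting N vanish via β.

Nullable non-terminals: B.
FIRST sets used below: FIRST(P) = { 'b', 'id' }, FIRST(B) = { 'b', 'id', ε }, FIRST(C) = { 'b', 'id' }

B: nullable alternative(s) B → ε; FOLLOW(B) = { $, 'b', 'id' }
  B → P P: FIRST \ {ε} = { 'b', 'id' } — overlaps FOLLOW(B) on { 'b', 'id' }: CONFLICT
  B → B C: FIRST \ {ε} = { 'b', 'id' } — overlaps FOLLOW(B) on { 'b', 'id' }: CONFLICT
  B → ε: FIRST \ {ε} = { } — this is the only nullable alternative, skip
  B → C: FIRST \ {ε} = { 'b', 'id' } — overlaps FOLLOW(B) on { 'b', 'id' }: CONFLICT

C, L, P have no nullable alternative, so no FIRST/FOLLOW check is needed there.

So the grammar has 3 FIRST/FOLLOW conflicts (marked CONFLICT above).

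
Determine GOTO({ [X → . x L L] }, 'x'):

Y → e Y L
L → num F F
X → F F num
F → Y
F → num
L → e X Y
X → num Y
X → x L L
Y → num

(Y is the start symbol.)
{ [L → . e X Y], [L → . num F F], [X → x . L L] }

GOTO(I, 'x') = CLOSURE({ [A → αX.β] : [A → α.Xβ] ∈ I, X = 'x' })

Items with dot before 'x', with the dot advanced:
  [X → . x L L] → [X → x . L L]
Closure of the advanced items:
  [X → x . L L] has the dot before L: add [L → . num F F], [L → . e X Y]

GOTO = { [L → . e X Y], [L → . num F F], [X → x . L L] }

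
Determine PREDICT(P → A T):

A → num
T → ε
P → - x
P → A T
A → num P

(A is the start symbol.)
PREDICT(P → A T) = (FIRST(RHS) \ {ε}) ∪ (FOLLOW(P) if ε ∈ FIRST(RHS), i.e. RHS ⇒* ε)
FIRST(A) = { 'num' }
FIRST(A T) = { 'num' }
ε ∉ FIRST(A T), so FOLLOW(P) is not added.
PREDICT(P → A T) = { 'num' }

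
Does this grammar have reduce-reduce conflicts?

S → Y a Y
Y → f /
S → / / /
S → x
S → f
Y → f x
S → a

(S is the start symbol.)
A reduce-reduce conflict occurs when an LR(0) state has two complete items [A → α .] and [B → β .] — both call for a reduction, and with no lookahead the parser cannot choose between them.

Augment with S' → S and build the canonical LR(0) collection (I0 = CLOSURE({[S' → . S]}), then GOTO on every symbol after a dot until no new states appear). It has 14 states:
  I0: { [S → . / / /], [S → . Y a Y], [S → . a], [S → . f], [S → . x], [S' → . S], [Y → . f /], [Y → . f x] }  — shift
  I1: { [S → / . / /] }  — shift
  I2: { [S' → S .] }  — accept
  I3: { [S → Y . a Y] }  — shift
  I4: { [S → a .] }  — reduce
  I5: { [S → f .], [Y → f . /], [Y → f . x] }  — shift, reduce
  I6: { [S → x .] }  — reduce
  I7: { [Y → f / .] }  — reduce
  I8: { [Y → f x .] }  — reduce
  I9: { [S → Y a . Y], [Y → . f /], [Y → . f x] }  — shift
  I10: { [S → Y a Y .] }  — reduce
  I11: { [Y → f . /], [Y → f . x] }  — shift
  I12: { [S → / / . /] }  — shift
  I13: { [S → / / / .] }  — reduce

No state contains more than one complete item.

Answer: No reduce-reduce conflicts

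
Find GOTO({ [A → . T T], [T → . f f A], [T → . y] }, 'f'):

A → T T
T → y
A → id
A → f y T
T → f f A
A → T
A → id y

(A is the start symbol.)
{ [T → f . f A] }

GOTO(I, 'f') = CLOSURE({ [A → αX.β] : [A → α.Xβ] ∈ I, X = 'f' })

Items with dot before 'f', with the dot advanced:
  [T → . f f A] → [T → f . f A]
Closure adds nothing (no advanced item has the dot before a non-terminal).

GOTO = { [T → f . f A] }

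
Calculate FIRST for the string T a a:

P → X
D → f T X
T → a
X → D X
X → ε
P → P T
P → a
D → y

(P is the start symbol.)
{ 'a' }

FIRST sets of the non-terminals involved (from the grammar, by fixed-point iteration):
  FIRST(T) = { 'a' }

To compute FIRST(T a a), process the symbols left to right:
Symbol T is a non-terminal. Add FIRST(T) \ {ε} = { 'a' }
T is not nullable (ε ∉ FIRST(T)), so stop here.
FIRST(T a a) = { 'a' }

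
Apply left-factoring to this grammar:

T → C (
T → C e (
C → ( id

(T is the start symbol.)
Left-factoring transforms A → αβ₁ | αβ₂ into A → αA' and A' → β₁ | β₂
(α is the longest common prefix among the alternatives). Repeat until
no nonterminal has two alternatives with a common prefix.

Round 1: T has alternatives sharing prefix 'C'. Introduce T': T → C T'
  Add: T' → (
  Add: T' → e (

No remaining common prefixes — done.

Resulting grammar:
T → C T'
T' → (
T' → e (
C → ( id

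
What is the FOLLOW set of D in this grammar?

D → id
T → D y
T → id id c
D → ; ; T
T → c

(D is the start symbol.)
D is the start symbol, so $ ∈ FOLLOW(D).
In T → D y: D is followed by y, add FIRST(y) \ {ε} = { 'y' }

Taking the union: FOLLOW(D) = { $, 'y' }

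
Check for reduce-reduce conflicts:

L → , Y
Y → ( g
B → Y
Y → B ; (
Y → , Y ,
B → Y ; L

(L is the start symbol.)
Yes — I6: [B → Y .] vs [L → , Y .]

Augment with L' → L and build the canonical LR(0) collection (I0 = CLOSURE({[L' → . L]}), then GOTO on every symbol after a dot until no new states appear). It has 14 states:
  I0: { [L → . , Y], [L' → . L] }  — shift
  I1: { [B → . Y ; L], [B → . Y], [L → , . Y], [Y → . ( g], [Y → . , Y ,], [Y → . B ; (] }  — shift
  I2: { [L' → L .] }  — accept
  I3: { [Y → ( . g] }  — shift
  I4: { [B → . Y ; L], [B → . Y], [Y → , . Y ,], [Y → . ( g], [Y → . , Y ,], [Y → . B ; (] }  — shift
  I5: { [Y → B . ; (] }  — shift
  I6: { [B → Y . ; L], [B → Y .], [L → , Y .] }  — shift, 2 reduces
  I7: { [B → Y ; . L], [L → . , Y] }  — shift
  I8: { [B → Y ; L .] }  — reduce
  I9: { [Y → B ; . (] }  — shift
  I10: { [Y → B ; ( .] }  — reduce
  I11: { [B → Y . ; L], [B → Y .], [Y → , Y . ,] }  — shift, reduce
  I12: { [Y → , Y , .] }  — reduce
  I13: { [Y → ( g .] }  — reduce

I6 contains complete items [B → Y .], [L → , Y .] — reduce-reduce conflict.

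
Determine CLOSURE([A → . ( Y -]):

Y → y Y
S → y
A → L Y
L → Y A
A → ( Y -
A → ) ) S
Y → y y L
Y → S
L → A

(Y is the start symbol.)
To compute CLOSURE, for each item [A → α.Bβ] where B is a non-terminal, add [B → .γ] for all productions B → γ; repeat for the newly added items until nothing changes.

Start with: [A → . ( Y -]
The dot precedes the terminal '(', so nothing is added.

CLOSURE = { [A → . ( Y -] }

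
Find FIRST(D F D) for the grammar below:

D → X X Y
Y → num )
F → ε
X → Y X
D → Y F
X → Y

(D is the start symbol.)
FIRST sets of the non-terminals involved (from the grammar, by fixed-point iteration):
  FIRST(D) = { 'num' }

To compute FIRST(D F D), process the symbols left to right:
Symbol D is a non-terminal. Add FIRST(D) \ {ε} = { 'num' }
D is not nullable (ε ∉ FIRST(D)), so stop here.
FIRST(D F D) = { 'num' }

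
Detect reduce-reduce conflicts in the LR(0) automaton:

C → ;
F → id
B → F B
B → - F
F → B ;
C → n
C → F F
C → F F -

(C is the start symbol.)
No reduce-reduce conflicts

A reduce-reduce conflict occurs when an LR(0) state has two complete items [A → α .] and [B → β .] — both call for a reduction, and with no lookahead the parser cannot choose between them.

Augment with C' → C and build the canonical LR(0) collection (I0 = CLOSURE({[C' → . C]}), then GOTO on every symbol after a dot until no new states appear). It has 14 states:
  I0: { [B → . - F], [B → . F B], [C → . ;], [C → . F F -], [C → . F F], [C → . n], [C' → . C], [F → . B ;], [F → . id] }  — shift
  I1: { [B → - . F], [B → . - F], [B → . F B], [F → . B ;], [F → . id] }  — shift
  I2: { [C → ; .] }  — reduce
  I3: { [F → B . ;] }  — shift
  I4: { [C' → C .] }  — accept
  I5: { [B → . - F], [B → . F B], [B → F . B], [C → F . F -], [C → F . F], [F → . B ;], [F → . id] }  — shift
  I6: { [F → id .] }  — reduce
  I7: { [C → n .] }  — reduce
  I8: { [B → F B .], [F → B . ;] }  — shift, reduce
  I9: { [B → . - F], [B → . F B], [B → F . B], [C → F F . -], [C → F F .], [F → . B ;], [F → . id] }  — shift, reduce
  I10: { [B → - . F], [B → . - F], [B → . F B], [C → F F - .], [F → . B ;], [F → . id] }  — shift, reduce
  I11: { [B → . - F], [B → . F B], [B → F . B], [F → . B ;], [F → . id] }  — shift
  I12: { [B → - F .], [B → . - F], [B → . F B], [B → F . B], [F → . B ;], [F → . id] }  — shift, reduce
  I13: { [F → B ; .] }  — reduce

No state contains more than one complete item.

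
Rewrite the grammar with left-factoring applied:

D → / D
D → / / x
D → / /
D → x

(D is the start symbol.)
Left-factoring transforms A → αβ₁ | αβ₂ into A → αA' and A' → β₁ | β₂
(α is the longest common prefix among the alternatives). Repeat until
no nonterminal has two alternatives with a common prefix.

Round 1: D has alternatives sharing prefix '/'. Introduce D': D → / D'
  Add: D' → D
  Add: D' → / x
  Add: D' → /

Round 2: D' has alternatives sharing prefix '/'. Introduce D'': D' → / D''
  Add: D'' → x
  Add: D'' → ε

No remaining common prefixes — done.

Resulting grammar:
D → / D'
D' → D
D' → / D''
D'' → x
D'' → ε
D → x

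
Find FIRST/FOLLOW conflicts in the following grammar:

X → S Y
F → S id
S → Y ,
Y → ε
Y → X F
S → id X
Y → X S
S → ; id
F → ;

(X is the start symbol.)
A FIRST/FOLLOW conflict occurs when a non-terminal N has a nullable alternative N → β (β ⇒* ε) and another alternative N → α with FIRST(α) ∩ FOLLOW(N) ≠ ∅: on such a lookahead the parser cannot decide between expanding α and letting N vanish via β.

Nullable non-terminals: Y.
FIRST sets used below: FIRST(X) = { ',', ';', 'id' }

Y: nullable alternative(s) Y → ε; FOLLOW(Y) = { $, ',', ';', 'id' }
  Y → ε: FIRST \ {ε} = { } — this is the only nullable alternative, skip
  Y → X F: FIRST \ {ε} = { ',', ';', 'id' } — overlaps FOLLOW(Y) on { ',', ';', 'id' }: CONFLICT
  Y → X S: FIRST \ {ε} = { ',', ';', 'id' } — overlaps FOLLOW(Y) on { ',', ';', 'id' }: CONFLICT

F, S, X have no nullable alternative, so no FIRST/FOLLOW check is needed there.

So the grammar has 2 FIRST/FOLLOW conflicts (marked CONFLICT above).

Answer: Yes. Y → X F with FOLLOW(Y) on { ',', ';', 'id' }; Y → X S with FOLLOW(Y) on { ',', ';', 'id' }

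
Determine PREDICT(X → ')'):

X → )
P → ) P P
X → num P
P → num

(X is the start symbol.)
{ ')' }

PREDICT(X → ')') = (FIRST(RHS) \ {ε}) ∪ (FOLLOW(X) if ε ∈ FIRST(RHS), i.e. RHS ⇒* ε)
FIRST(')') = { ')' }
ε ∉ FIRST(')'), so FOLLOW(X) is not added.
PREDICT(X → ')') = { ')' }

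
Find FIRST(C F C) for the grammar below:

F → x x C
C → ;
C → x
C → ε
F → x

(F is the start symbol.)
{ ';', 'x' }

FIRST sets of the non-terminals involved (from the grammar, by fixed-point iteration):
  FIRST(C) = { ';', 'x', ε }
  FIRST(F) = { 'x' }

To compute FIRST(C F C), process the symbols left to right:
Symbol C is a non-terminal. Add FIRST(C) \ {ε} = { ';', 'x' }
C is nullable (ε ∈ FIRST(C)), continue to the next symbol.
Symbol F is a non-terminal. Add FIRST(F) \ {ε} = { 'x' }
F is not nullable (ε ∉ FIRST(F)), so stop here.
FIRST(C F C) = { ';', 'x' }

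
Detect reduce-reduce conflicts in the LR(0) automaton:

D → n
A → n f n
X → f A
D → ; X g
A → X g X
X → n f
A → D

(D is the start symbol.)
Augment with D' → D and build the canonical LR(0) collection (I0 = CLOSURE({[D' → . D]}), then GOTO on every symbol after a dot until no new states appear). It has 17 states:
  I0: { [D → . ; X g], [D → . n], [D' → . D] }  — shift
  I1: { [D → ; . X g], [X → . f A], [X → . n f] }  — shift
  I2: { [D' → D .] }  — accept
  I3: { [D → n .] }  — reduce
  I4: { [D → ; X . g] }  — shift
  I5: { [A → . D], [A → . X g X], [A → . n f n], [D → . ; X g], [D → . n], [X → . f A], [X → . n f], [X → f . A] }  — shift
  I6: { [X → n . f] }  — shift
  I7: { [X → n f .] }  — reduce
  I8: { [X → f A .] }  — reduce
  I9: { [A → D .] }  — reduce
  I10: { [A → X . g X] }  — shift
  I11: { [A → n . f n], [D → n .], [X → n . f] }  — shift, reduce
  I12: { [A → n f . n], [X → n f .] }  — shift, reduce
  I13: { [A → n f n .] }  — reduce
  I14: { [A → X g . X], [X → . f A], [X → . n f] }  — shift
  I15: { [A → X g X .] }  — reduce
  I16: { [D → ; X g .] }  — reduce

No state contains more than one complete item.

Answer: No reduce-reduce conflicts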